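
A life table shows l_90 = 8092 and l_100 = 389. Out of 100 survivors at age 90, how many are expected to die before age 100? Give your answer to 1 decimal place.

The relevant probability is 1 − 389/8092 = 0.951928.
Expected number = 100 × 0.951928 = 95.2.

95.2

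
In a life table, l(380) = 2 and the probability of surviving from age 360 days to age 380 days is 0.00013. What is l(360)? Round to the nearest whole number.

l(360) = l(380) / p = 2 / 0.00013 = 15385.

15385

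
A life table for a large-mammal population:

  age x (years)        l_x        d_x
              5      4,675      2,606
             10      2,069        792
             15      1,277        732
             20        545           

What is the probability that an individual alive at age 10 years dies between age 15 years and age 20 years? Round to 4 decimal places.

This is the probability of reaching 15 but not 20, conditional on being alive at 10: (l_15 − l_20) / l_10.
= (1,277 − 545) / 2,069 = 732 / 2,069 = 0.353794.

0.3538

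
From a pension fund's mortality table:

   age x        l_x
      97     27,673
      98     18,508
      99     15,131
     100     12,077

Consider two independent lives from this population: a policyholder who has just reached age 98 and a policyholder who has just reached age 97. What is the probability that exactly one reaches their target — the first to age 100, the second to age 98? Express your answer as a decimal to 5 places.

p₁ = l_100/l_98 = 12,077/18,508 = 0.652529; p₂ = l_98/l_97 = 18,508/27,673 = 0.668811.
P(exactly one) = p₁(1−p₂) + (1−p₁)p₂ = 0.216110 + 0.232392 = 0.448503.

0.44850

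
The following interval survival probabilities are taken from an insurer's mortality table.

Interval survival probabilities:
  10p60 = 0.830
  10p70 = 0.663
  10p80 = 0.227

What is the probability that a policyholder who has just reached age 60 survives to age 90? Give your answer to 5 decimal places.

Chaining the interval survival probabilities: 0.830 × 0.663 × 0.227.
= 0.124916.

0.12492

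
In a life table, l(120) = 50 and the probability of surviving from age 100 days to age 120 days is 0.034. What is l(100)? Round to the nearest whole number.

l(100) = l(120) / p = 50 / 0.034 = 1471.

1471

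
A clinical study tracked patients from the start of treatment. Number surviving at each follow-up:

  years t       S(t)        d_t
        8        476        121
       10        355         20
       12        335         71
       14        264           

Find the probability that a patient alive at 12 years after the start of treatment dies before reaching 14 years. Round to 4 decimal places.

0.2119

P(die before 14 | alive at 12) = 1 − S(14)/S(12) = 1 − 264/335 = (71)/335 = 0.211940.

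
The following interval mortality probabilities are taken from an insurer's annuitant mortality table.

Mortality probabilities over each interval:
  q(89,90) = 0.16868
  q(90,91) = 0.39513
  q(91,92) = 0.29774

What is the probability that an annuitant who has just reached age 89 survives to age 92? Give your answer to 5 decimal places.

Survival from 89 to 92 is the product of surviving each interval: (1 − 0.16868) × (1 − 0.39513) × (1 − 0.29774).
= 0.83132 × 0.60487 × 0.70226 = 0.353125.

0.35312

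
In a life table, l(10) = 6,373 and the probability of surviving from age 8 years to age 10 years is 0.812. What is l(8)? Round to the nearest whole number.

7849

l(8) = l(10) / p = 6,373 / 0.812 = 7849.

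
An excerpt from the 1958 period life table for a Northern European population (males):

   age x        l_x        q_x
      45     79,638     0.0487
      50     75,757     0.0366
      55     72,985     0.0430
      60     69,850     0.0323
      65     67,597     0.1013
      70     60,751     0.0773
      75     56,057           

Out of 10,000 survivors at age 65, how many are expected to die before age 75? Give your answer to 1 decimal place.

1707.2

The relevant probability is 1 − 56,057/67,597 = 0.170718.
Expected number = 10,000 × 0.170718 = 1707.2.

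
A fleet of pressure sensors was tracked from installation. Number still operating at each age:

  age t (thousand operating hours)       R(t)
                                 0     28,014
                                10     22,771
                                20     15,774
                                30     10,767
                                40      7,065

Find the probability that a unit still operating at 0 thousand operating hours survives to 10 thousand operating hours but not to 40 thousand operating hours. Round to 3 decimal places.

0.561

This is the probability of reaching 10 but not 40, conditional on being operational at 0: (R(10) − R(40)) / R(0).
= (22,771 − 7,065) / 28,014 = 15,706 / 28,014 = 0.560648.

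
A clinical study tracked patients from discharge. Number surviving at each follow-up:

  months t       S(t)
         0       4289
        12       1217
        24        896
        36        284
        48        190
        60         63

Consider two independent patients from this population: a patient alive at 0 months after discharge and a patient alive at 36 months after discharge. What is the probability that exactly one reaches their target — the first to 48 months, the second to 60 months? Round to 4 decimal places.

p₁ = S(48)/S(0) = 190/4289 = 0.044299; p₂ = S(60)/S(36) = 63/284 = 0.221831.
P(exactly one) = p₁(1−p₂) + (1−p₁)p₂ = 0.034472 + 0.212004 = 0.246476.

0.2465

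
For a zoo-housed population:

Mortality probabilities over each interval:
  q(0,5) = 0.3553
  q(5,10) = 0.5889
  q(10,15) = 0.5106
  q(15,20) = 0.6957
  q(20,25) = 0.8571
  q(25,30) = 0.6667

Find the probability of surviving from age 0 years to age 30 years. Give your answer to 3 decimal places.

Chaining the interval survival probabilities: (1 − 0.3553) × (1 − 0.5889) × (1 − 0.5106) × (1 − 0.6957) × (1 − 0.8571) × (1 − 0.6667).
= 0.6447 × 0.4111 × 0.4894 × 0.3043 × 0.1429 × 0.3333 = 0.001880.

0.002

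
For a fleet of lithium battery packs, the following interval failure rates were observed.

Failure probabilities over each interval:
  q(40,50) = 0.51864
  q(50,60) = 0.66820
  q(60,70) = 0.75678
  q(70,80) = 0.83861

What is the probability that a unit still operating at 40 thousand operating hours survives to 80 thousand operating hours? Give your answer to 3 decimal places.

0.006

The overall survival probability is (1 − 0.51864) × (1 − 0.66820) × (1 − 0.75678) × (1 − 0.83861).
= 0.48136 × 0.33180 × 0.24322 × 0.16139 = 0.006269.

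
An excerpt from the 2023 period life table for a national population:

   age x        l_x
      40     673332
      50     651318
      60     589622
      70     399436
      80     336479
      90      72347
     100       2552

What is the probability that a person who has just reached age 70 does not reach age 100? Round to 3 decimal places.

P(die before 100 | alive at 70) = 1 − l_100/l_70 = 1 − 2552/399436 = (396884)/399436 = 0.993611.

0.994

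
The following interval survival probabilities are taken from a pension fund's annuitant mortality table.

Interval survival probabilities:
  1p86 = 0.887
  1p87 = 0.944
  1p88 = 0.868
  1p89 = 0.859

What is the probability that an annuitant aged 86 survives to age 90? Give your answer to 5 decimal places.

Chaining the interval survival probabilities: 0.887 × 0.944 × 0.868 × 0.859.
= 0.624322.

0.62432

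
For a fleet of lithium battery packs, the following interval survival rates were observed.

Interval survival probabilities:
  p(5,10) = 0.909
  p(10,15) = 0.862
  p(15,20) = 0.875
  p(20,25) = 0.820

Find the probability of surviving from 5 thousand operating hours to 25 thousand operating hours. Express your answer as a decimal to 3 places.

0.562

Survival from 5 to 25 is the product of surviving each interval: 0.909 × 0.862 × 0.875 × 0.820.
= 0.562203.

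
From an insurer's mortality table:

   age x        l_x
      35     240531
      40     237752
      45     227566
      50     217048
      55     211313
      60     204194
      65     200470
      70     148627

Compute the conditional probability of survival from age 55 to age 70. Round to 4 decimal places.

The conditional survival probability is l_70/l_55 = 148627/211313 = 0.703350.

0.7034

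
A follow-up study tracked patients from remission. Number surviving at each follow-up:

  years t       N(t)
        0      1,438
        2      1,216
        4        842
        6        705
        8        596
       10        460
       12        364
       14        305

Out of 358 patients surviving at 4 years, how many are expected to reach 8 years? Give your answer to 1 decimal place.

The relevant probability is 596/842 = 0.707838.
Expected number = 358 × 0.707838 = 253.4.

253.4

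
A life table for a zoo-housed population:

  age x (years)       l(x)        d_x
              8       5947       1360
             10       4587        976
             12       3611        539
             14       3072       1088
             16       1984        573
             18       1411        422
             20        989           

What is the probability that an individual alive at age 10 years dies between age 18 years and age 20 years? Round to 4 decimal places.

This is the probability of reaching 18 but not 20, conditional on being alive at 10: (l(18) − l(20)) / l(10).
= (1411 − 989) / 4587 = 422 / 4587 = 0.091999.

0.0920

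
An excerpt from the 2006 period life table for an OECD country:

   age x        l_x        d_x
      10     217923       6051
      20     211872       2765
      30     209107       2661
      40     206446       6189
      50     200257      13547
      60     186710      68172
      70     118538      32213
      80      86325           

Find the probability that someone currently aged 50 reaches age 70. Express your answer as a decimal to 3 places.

0.592

We want 20p50 = l_70/l_50.
The conditional survival probability is l_70/l_50 = 118538/200257 = 0.591929.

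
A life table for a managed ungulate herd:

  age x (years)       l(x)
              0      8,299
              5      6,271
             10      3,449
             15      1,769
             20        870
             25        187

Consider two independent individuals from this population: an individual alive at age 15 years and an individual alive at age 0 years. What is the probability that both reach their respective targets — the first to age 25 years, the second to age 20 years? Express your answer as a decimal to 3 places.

p₁ = l(25)/l(15) = 187/1,769 = 0.105709; p₂ = l(20)/l(0) = 870/8,299 = 0.104832.
P(both) = p₁ × p₂ = 0.105709 × 0.104832 = 0.011082.

0.011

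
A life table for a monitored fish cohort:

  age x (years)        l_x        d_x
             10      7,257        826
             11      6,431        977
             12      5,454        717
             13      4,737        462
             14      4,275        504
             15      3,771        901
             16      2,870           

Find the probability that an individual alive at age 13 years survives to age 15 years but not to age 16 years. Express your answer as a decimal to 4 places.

0.1902

This is the probability of reaching 15 but not 16, conditional on being alive at 13: (l_15 − l_16) / l_13.
= (3,771 − 2,870) / 4,737 = 901 / 4,737 = 0.190205.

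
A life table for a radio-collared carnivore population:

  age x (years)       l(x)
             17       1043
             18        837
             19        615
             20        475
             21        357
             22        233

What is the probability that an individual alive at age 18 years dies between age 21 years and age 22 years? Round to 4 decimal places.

0.1481

This is the probability of reaching 21 but not 22, conditional on being alive at 18: (l(21) − l(22)) / l(18).
= (357 − 233) / 837 = 124 / 837 = 0.148148.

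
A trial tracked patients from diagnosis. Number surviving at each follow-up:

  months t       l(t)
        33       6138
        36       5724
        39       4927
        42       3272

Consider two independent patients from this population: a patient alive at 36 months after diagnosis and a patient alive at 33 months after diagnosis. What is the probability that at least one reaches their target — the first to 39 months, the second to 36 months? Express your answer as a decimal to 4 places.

p₁ = l(39)/l(36) = 4927/5724 = 0.860762; p₂ = l(36)/l(33) = 5724/6138 = 0.932551.
P(at least one) = 1 − (1−p₁)(1−p₂) = 1 − 0.139238 × 0.067449 = 0.990609.

0.9906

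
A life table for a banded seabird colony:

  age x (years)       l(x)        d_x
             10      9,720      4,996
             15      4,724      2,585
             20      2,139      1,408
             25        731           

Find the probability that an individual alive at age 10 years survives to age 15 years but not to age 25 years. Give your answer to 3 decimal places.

This is the probability of reaching 15 but not 25, conditional on being alive at 10: (l(15) − l(25)) / l(10).
= (4,724 − 731) / 9,720 = 3,993 / 9,720 = 0.410802.

0.411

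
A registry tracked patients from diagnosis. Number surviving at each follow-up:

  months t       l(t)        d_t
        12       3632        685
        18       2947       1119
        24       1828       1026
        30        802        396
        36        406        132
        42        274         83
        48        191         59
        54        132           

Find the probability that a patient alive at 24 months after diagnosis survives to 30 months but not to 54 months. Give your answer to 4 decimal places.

This is the probability of reaching 30 but not 54, conditional on being alive at 24: (l(30) − l(54)) / l(24).
= (802 − 132) / 1828 = 670 / 1828 = 0.366521.

0.3665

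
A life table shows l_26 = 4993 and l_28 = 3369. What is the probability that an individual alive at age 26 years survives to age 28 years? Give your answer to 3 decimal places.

0.675

The conditional survival probability is l_28/l_26 = 3369/4993 = 0.674745.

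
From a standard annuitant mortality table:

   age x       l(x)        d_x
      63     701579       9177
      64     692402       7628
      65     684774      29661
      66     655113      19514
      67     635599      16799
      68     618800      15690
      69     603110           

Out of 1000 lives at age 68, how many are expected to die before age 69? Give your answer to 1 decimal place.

The relevant probability is 1 − 603110/618800 = 0.025356.
Expected number = 1000 × 0.025356 = 25.4.

25.4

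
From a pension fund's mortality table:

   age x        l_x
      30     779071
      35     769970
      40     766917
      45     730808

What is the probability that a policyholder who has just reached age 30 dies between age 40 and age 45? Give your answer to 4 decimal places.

This is the probability of reaching 40 but not 45, conditional on being alive at 30: (l_40 − l_45) / l_30.
= (766917 − 730808) / 779071 = 36109 / 779071 = 0.046349.

0.0463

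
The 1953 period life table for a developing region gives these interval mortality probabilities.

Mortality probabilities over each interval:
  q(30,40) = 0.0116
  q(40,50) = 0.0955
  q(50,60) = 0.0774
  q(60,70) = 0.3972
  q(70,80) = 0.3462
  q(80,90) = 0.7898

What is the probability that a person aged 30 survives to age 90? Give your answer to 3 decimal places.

Survival from 30 to 90 is the product of surviving each interval: (1 − 0.0116) × (1 − 0.0955) × (1 − 0.0774) × (1 − 0.3972) × (1 − 0.3462) × (1 − 0.7898).
= 0.9884 × 0.9045 × 0.9226 × 0.6028 × 0.6538 × 0.2102 = 0.068329.

0.068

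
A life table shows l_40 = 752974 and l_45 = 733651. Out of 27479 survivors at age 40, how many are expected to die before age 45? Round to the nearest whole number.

The relevant probability is 1 − 733651/752974 = 0.025662.
Expected number = 27479 × 0.025662 = 705.

705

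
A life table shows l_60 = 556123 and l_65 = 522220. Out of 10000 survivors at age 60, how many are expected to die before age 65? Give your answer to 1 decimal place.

The relevant probability is 1 − 522220/556123 = 0.060963.
Expected number = 10000 × 0.060963 = 609.6.

609.6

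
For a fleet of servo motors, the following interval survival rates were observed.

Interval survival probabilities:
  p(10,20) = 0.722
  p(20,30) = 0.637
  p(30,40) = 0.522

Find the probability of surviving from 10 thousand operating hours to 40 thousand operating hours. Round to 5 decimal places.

0.24008

P(survive 10→40) = 0.722 × 0.637 × 0.522.
= 0.240075.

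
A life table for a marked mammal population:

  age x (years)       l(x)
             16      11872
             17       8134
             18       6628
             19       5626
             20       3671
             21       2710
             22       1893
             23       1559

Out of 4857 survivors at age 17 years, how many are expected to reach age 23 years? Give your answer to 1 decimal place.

930.9

The relevant probability is 1559/8134 = 0.191665.
Expected number = 4857 × 0.191665 = 930.9.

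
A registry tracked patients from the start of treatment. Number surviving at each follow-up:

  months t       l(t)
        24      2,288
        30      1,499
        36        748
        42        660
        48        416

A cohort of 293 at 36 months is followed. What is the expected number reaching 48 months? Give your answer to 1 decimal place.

The relevant probability is 416/748 = 0.556150.
Expected number = 293 × 0.556150 = 163.0.

163.0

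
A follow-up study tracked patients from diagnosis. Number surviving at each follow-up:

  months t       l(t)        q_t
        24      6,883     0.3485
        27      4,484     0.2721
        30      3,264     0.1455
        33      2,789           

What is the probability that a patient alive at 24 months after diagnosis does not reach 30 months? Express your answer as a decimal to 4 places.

0.5258

P(die before 30 | alive at 24) = 1 − l(30)/l(24) = 1 − 3,264/6,883 = (3,619)/6,883 = 0.525788.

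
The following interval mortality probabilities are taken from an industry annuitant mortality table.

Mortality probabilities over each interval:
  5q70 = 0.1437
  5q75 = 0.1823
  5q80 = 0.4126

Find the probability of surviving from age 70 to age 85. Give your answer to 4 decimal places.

15p70 = (1 − 0.1437) × (1 − 0.1823) × (1 − 0.4126).
= 0.8563 × 0.8177 × 0.5874 = 0.411295.

0.4113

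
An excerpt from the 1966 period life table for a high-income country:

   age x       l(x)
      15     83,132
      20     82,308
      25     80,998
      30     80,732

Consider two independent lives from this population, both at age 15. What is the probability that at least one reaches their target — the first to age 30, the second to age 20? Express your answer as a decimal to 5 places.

p₁ = l(30)/l(15) = 80,732/83,132 = 0.971130; p₂ = l(20)/l(15) = 82,308/83,132 = 0.990088.
P(at least one) = 1 − (1−p₁)(1−p₂) = 1 − 0.028870 × 0.009912 = 0.999714.

0.99971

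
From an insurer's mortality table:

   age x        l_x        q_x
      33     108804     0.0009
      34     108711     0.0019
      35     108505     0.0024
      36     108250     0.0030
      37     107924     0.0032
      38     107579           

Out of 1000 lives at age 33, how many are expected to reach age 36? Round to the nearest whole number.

The relevant probability is 108250/108804 = 0.994908.
Expected number = 1000 × 0.994908 = 995.

995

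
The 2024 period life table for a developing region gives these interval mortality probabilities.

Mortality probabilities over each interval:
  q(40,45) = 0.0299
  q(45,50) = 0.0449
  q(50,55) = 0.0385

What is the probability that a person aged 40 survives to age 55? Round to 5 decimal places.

0.89087

Survival from 40 to 55 is the product of surviving each interval: (1 − 0.0299) × (1 − 0.0449) × (1 − 0.0385).
= 0.9701 × 0.9551 × 0.9615 = 0.890871.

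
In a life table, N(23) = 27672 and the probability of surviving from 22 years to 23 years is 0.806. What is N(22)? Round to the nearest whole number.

34333

N(22) = N(23) / p = 27672 / 0.806 = 34333.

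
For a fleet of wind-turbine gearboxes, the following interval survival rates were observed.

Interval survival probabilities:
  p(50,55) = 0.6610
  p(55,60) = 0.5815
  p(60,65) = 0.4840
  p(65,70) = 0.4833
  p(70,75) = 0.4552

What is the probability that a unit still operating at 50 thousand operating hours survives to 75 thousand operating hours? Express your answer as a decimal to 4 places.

0.0409

P(survive 50→75) = 0.6610 × 0.5815 × 0.4840 × 0.4833 × 0.4552.
= 0.040928.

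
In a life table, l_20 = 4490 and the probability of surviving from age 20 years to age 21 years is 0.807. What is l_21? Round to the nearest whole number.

l_21 = l_20 × p = 4490 × 0.807 = 3623.

3623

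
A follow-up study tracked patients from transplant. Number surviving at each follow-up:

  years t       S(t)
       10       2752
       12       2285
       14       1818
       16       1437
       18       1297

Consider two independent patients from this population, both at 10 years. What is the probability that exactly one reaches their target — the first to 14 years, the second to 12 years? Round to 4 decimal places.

0.3939

p₁ = S(14)/S(10) = 1818/2752 = 0.660610; p₂ = S(12)/S(10) = 2285/2752 = 0.830305.
P(exactly one) = p₁(1−p₂) + (1−p₁)p₂ = 0.112102 + 0.281797 = 0.393899.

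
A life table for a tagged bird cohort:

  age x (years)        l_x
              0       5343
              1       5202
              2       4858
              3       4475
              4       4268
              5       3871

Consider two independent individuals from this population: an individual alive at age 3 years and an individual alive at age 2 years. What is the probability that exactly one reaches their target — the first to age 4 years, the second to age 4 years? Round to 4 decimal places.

0.1565

p₁ = l_4/l_3 = 4268/4475 = 0.953743; p₂ = l_4/l_2 = 4268/4858 = 0.878551.
P(exactly one) = p₁(1−p₂) + (1−p₁)p₂ = 0.115831 + 0.040639 = 0.156470.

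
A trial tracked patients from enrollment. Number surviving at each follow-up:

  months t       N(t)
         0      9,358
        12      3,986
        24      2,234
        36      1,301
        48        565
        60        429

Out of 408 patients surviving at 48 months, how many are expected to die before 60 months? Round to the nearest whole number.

The relevant probability is 1 − 429/565 = 0.240708.
Expected number = 408 × 0.240708 = 98.

98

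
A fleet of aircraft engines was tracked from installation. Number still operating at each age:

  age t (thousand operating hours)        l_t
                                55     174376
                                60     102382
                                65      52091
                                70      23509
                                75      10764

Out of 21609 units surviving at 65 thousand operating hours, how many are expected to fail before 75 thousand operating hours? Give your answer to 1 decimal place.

The relevant probability is 1 − 10764/52091 = 0.793362.
Expected number = 21609 × 0.793362 = 17143.8.

17143.8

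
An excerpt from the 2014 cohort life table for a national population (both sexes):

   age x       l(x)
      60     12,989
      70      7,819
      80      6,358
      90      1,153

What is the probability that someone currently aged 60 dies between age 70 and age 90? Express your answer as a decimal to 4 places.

This is the probability of reaching 70 but not 90, conditional on being alive at 60: (l(70) − l(90)) / l(60).
= (7,819 − 1,153) / 12,989 = 6,666 / 12,989 = 0.513203.

0.5132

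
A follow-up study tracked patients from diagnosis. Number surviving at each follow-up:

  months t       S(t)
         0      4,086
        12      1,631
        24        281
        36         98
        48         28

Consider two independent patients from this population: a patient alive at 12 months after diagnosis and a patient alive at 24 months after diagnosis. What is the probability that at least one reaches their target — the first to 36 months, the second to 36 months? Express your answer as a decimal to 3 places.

p₁ = S(36)/S(12) = 98/1,631 = 0.060086; p₂ = S(36)/S(24) = 98/281 = 0.348754.
P(at least one) = 1 − (1−p₁)(1−p₂) = 1 − 0.939914 × 0.651246 = 0.387885.

0.388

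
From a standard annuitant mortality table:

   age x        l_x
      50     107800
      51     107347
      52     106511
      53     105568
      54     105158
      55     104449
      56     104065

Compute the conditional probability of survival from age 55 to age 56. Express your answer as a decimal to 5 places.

0.99632

We want 1p55 = l_56/l_55.
The conditional survival probability is l_56/l_55 = 104065/104449 = 0.996324.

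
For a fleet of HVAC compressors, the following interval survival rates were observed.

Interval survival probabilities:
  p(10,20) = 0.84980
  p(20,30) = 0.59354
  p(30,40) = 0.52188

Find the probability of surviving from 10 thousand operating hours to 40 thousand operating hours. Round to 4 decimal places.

Chaining the interval survival probabilities: 0.84980 × 0.59354 × 0.52188.
= 0.263231.

0.2632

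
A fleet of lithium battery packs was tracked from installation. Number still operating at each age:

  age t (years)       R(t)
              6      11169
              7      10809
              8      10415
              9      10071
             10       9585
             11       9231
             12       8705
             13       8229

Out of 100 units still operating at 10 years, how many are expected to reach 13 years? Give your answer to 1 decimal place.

The relevant probability is 8229/9585 = 0.858529.
Expected number = 100 × 0.858529 = 85.9.

85.9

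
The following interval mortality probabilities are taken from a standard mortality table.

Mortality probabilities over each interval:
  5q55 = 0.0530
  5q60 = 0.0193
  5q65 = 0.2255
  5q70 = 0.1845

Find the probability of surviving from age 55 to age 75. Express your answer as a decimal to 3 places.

Chaining the interval survival probabilities: (1 − 0.0530) × (1 − 0.0193) × (1 − 0.2255) × (1 − 0.1845).
= 0.9470 × 0.9807 × 0.7745 × 0.8155 = 0.586586.

0.587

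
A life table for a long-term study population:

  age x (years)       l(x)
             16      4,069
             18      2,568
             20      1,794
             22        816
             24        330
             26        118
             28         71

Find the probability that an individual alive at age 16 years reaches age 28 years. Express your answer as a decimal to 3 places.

0.017

The conditional survival probability is l(28)/l(16) = 71/4,069 = 0.017449.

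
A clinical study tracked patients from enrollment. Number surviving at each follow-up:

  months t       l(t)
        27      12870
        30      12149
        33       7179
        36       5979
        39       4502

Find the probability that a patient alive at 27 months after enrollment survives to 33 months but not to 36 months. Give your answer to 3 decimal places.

0.093

This is the probability of reaching 33 but not 36, conditional on being alive at 27: (l(33) − l(36)) / l(27).
= (7179 − 5979) / 12870 = 1200 / 12870 = 0.093240.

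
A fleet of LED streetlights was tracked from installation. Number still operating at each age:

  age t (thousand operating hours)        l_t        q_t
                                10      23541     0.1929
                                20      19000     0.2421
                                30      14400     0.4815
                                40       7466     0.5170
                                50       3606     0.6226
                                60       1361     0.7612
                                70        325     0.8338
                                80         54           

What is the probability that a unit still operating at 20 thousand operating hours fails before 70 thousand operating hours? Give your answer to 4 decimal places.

0.9829

P(fail before 70 | operational at 20) = 1 − l_70/l_20 = 1 − 325/19000 = (18675)/19000 = 0.982895.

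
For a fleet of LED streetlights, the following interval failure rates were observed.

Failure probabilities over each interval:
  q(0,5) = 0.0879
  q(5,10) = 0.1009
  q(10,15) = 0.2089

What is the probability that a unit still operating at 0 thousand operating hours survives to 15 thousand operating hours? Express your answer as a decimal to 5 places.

0.64876

Chaining the interval survival probabilities: (1 − 0.0879) × (1 − 0.1009) × (1 − 0.2089).
= 0.9121 × 0.8991 × 0.7911 = 0.648757.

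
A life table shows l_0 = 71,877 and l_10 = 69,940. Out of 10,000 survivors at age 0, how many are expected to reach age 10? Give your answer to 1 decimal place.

9730.5

The relevant probability is 69,940/71,877 = 0.973051.
Expected number = 10,000 × 0.973051 = 9730.5.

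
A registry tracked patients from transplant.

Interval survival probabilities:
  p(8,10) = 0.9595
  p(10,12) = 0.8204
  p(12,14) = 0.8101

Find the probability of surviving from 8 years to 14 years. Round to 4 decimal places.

0.6377

The overall survival probability is 0.9595 × 0.8204 × 0.8101.
= 0.637689.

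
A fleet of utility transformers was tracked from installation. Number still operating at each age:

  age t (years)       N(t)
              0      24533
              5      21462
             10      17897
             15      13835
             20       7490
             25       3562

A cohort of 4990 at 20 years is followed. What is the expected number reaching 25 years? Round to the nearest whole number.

2373

The relevant probability is 3562/7490 = 0.475567.
Expected number = 4990 × 0.475567 = 2373.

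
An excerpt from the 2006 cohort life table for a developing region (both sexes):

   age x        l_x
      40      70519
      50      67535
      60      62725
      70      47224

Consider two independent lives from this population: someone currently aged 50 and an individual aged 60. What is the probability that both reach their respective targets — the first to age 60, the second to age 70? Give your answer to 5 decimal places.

p₁ = l_60/l_50 = 62725/67535 = 0.928778; p₂ = l_70/l_60 = 47224/62725 = 0.752874.
P(both) = p₁ × p₂ = 0.928778 × 0.752874 = 0.699253.

0.69925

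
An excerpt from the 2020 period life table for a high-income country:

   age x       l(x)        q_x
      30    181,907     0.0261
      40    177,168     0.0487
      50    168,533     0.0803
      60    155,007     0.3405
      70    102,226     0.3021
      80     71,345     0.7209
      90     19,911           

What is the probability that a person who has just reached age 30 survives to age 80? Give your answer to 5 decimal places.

0.39221

The conditional survival probability is l(80)/l(30) = 71,345/181,907 = 0.392206.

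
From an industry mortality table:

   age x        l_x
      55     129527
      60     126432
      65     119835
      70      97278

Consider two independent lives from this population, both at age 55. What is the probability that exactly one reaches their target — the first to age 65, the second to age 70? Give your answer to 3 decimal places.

0.287

p₁ = l_65/l_55 = 119835/129527 = 0.925174; p₂ = l_70/l_55 = 97278/129527 = 0.751025.
P(exactly one) = p₁(1−p₂) + (1−p₁)p₂ = 0.230345 + 0.056196 = 0.286541.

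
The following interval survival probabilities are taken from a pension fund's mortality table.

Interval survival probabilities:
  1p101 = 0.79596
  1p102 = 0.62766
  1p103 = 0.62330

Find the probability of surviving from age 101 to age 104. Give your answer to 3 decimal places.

0.311

The overall survival probability is 0.79596 × 0.62766 × 0.62330.
= 0.311396.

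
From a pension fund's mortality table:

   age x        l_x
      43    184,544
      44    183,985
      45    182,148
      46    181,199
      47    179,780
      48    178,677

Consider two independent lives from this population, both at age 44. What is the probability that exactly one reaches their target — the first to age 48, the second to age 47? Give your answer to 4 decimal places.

0.0504

p₁ = l_48/l_44 = 178,677/183,985 = 0.971150; p₂ = l_47/l_44 = 179,780/183,985 = 0.977145.
P(exactly one) = p₁(1−p₂) + (1−p₁)p₂ = 0.022196 + 0.028191 = 0.050386.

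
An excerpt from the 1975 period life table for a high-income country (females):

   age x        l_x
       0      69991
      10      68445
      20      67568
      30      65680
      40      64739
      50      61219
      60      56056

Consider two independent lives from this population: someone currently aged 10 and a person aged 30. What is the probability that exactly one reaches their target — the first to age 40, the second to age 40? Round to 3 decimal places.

p₁ = l_40/l_10 = 64739/68445 = 0.945854; p₂ = l_40/l_30 = 64739/65680 = 0.985673.
P(exactly one) = p₁(1−p₂) + (1−p₁)p₂ = 0.013551 + 0.053370 = 0.066922.

0.067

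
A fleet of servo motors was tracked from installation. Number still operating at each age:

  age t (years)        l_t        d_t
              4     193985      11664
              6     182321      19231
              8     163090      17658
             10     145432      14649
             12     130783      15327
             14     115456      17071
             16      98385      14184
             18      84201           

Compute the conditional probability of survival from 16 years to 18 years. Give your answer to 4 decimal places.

0.8558

The conditional survival probability is l_18/l_16 = 84201/98385 = 0.855832.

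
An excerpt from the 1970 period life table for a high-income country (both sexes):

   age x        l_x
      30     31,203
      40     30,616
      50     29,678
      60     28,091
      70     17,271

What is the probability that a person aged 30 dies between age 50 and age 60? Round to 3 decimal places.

This is the probability of reaching 50 but not 60, conditional on being alive at 30: (l_50 − l_60) / l_30.
= (29,678 − 28,091) / 31,203 = 1,587 / 31,203 = 0.050860.

0.051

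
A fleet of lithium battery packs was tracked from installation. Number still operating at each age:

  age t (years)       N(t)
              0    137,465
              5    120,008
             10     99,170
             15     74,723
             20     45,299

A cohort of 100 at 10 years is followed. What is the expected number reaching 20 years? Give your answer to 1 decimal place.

The relevant probability is 45,299/99,170 = 0.456781.
Expected number = 100 × 0.456781 = 45.7.

45.7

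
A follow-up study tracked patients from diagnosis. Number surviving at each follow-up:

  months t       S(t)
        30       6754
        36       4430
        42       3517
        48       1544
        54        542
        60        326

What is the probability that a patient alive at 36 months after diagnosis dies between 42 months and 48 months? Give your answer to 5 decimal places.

0.44537

This is the probability of reaching 42 but not 48, conditional on being alive at 36: (S(42) − S(48)) / S(36).
= (3517 − 1544) / 4430 = 1973 / 4430 = 0.445372.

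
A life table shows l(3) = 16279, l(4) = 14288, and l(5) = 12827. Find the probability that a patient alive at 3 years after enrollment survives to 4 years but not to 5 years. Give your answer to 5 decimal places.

0.08975

This is the probability of reaching 4 but not 5, conditional on being alive at 3: (l(4) − l(5)) / l(3).
= (14288 − 12827) / 16279 = 1461 / 16279 = 0.089748.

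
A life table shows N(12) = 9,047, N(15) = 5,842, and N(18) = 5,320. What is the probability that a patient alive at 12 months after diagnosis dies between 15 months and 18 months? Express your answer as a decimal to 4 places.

0.0577

This is the probability of reaching 15 but not 18, conditional on being alive at 12: (N(15) − N(18)) / N(12).
= (5,842 − 5,320) / 9,047 = 522 / 9,047 = 0.057699.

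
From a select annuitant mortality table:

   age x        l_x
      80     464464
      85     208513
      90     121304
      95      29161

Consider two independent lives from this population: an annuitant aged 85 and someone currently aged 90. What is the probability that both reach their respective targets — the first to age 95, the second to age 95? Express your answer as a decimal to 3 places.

0.034

p₁ = l_95/l_85 = 29161/208513 = 0.139852; p₂ = l_95/l_90 = 29161/121304 = 0.240396.
P(both) = p₁ × p₂ = 0.139852 × 0.240396 = 0.033620.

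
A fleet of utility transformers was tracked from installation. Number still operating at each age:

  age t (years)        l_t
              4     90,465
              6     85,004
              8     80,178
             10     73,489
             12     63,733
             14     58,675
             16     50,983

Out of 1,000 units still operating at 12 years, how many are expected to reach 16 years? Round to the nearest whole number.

The relevant probability is 50,983/63,733 = 0.799947.
Expected number = 1,000 × 0.799947 = 800.

800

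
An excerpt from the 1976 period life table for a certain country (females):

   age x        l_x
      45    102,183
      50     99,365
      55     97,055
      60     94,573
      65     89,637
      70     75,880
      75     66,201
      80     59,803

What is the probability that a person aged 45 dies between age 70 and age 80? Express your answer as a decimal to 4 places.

We want 25|10q45 = (l_70 − l_80)/l_45.
This is the probability of reaching 70 but not 80, conditional on being alive at 45: (l_70 − l_80) / l_45.
= (75,880 − 59,803) / 102,183 = 16,077 / 102,183 = 0.157335.

0.1573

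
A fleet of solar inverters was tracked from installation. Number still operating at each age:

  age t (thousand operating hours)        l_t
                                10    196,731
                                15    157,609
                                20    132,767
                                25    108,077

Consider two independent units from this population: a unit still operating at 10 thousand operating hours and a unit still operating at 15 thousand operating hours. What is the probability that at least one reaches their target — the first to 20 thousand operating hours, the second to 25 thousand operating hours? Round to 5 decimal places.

p₁ = l_20/l_10 = 132,767/196,731 = 0.674866; p₂ = l_25/l_15 = 108,077/157,609 = 0.685729.
P(at least one) = 1 − (1−p₁)(1−p₂) = 1 − 0.325134 × 0.314271 = 0.897820.

0.89782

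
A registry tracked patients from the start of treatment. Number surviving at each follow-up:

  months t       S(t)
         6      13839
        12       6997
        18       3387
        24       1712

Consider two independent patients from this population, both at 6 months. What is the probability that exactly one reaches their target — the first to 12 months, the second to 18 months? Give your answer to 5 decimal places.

0.50286

p₁ = S(12)/S(6) = 6997/13839 = 0.505600; p₂ = S(18)/S(6) = 3387/13839 = 0.244743.
P(exactly one) = p₁(1−p₂) + (1−p₁)p₂ = 0.381858 + 0.121001 = 0.502859.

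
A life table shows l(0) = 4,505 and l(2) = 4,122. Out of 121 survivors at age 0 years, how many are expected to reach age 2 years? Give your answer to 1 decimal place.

The relevant probability is 4,122/4,505 = 0.914983.
Expected number = 121 × 0.914983 = 110.7.

110.7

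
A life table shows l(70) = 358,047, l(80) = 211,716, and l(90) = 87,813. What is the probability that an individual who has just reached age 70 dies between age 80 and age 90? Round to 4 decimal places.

0.3461

This is the probability of reaching 80 but not 90, conditional on being alive at 70: (l(80) − l(90)) / l(70).
= (211,716 − 87,813) / 358,047 = 123,903 / 358,047 = 0.346052.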